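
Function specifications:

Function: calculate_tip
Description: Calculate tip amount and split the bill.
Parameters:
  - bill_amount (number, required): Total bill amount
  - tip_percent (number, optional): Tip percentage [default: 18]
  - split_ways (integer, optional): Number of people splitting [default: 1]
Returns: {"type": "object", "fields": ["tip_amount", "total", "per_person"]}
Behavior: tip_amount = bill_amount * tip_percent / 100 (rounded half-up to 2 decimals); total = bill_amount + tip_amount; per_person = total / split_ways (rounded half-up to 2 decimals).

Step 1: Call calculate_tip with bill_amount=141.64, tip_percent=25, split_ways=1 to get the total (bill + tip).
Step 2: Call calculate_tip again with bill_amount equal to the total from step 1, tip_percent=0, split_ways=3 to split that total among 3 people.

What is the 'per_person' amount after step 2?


Step 1: calculate_tip(bill_amount=141.64, tip_percent=25, split_ways=1)
  tip_amount = 141.64 * 25/100 = 35.41 -> 35.41
  total = 141.64 + 35.41 = 177.05
  per_person = 177.05 / 1 = 177.05 -> 177.05
  -> total = 177.05
Step 2: calculate_tip(bill_amount=177.05, tip_percent=0, split_ways=3)
  tip_amount = 177.05 * 0/100 = 0 -> 0.00
  total = 177.05 + 0.00 = 177.05
  per_person = 177.05 / 3 = 59.016667 -> 59.02
  -> per_person = 59.02
$59.02


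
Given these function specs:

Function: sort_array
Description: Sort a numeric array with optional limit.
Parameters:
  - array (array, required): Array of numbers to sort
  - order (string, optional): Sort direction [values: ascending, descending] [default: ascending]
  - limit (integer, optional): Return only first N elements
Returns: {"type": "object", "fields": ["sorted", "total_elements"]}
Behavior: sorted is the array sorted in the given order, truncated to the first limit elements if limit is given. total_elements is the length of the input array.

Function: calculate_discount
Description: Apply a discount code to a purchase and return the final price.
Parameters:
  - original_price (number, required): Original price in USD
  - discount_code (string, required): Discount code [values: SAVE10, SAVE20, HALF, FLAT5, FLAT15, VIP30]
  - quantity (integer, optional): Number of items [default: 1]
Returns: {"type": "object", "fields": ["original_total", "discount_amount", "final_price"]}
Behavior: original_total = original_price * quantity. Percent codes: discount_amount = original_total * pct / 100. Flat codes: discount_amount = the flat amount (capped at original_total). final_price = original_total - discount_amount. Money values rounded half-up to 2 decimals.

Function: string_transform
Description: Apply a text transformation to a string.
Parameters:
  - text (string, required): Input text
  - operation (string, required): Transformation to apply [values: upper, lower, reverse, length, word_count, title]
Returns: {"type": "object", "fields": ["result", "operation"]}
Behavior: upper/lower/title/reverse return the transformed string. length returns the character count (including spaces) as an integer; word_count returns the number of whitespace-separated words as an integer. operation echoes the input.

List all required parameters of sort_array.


Parameters of sort_array and their required/optional flag:
  array: required
  order: optional
  limit: optional
array


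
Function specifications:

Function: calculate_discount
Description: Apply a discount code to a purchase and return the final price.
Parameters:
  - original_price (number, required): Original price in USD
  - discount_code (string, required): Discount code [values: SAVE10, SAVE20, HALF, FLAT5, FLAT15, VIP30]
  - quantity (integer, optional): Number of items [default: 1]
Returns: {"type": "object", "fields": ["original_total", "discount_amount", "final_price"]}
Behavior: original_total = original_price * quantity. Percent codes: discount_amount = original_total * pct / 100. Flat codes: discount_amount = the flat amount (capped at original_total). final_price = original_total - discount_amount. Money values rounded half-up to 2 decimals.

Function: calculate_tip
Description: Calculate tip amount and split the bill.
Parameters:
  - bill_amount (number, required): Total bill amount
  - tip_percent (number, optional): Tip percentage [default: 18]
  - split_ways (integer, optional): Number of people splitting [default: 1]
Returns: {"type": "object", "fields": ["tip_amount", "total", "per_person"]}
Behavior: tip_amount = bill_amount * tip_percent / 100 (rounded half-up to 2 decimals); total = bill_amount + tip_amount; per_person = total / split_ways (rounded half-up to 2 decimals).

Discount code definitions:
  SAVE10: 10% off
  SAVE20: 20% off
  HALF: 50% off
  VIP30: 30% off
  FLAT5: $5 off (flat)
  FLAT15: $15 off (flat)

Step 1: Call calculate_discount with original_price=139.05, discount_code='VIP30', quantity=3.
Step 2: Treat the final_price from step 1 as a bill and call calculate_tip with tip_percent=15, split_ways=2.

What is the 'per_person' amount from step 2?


Step 1: calculate_discount(original_price=139.05, discount_code=VIP30, quantity=3)
  original_total = 139.05 * 3 = 417.15
  VIP30 = 30% off: discount_amount = 417.15 * 30/100 = 125.145 -> 125.15
  final_price = 417.15 - 125.15 = 292.00
  -> final_price = 292.00
Step 2: calculate_tip(bill_amount=292.0, tip_percent=15, split_ways=2)
  tip_amount = 292.0 * 15/100 = 43.8 -> 43.80
  total = 292.0 + 43.80 = 335.80
  per_person = 335.80 / 2 = 167.9 -> 167.90
  -> per_person = 167.90
$167.90


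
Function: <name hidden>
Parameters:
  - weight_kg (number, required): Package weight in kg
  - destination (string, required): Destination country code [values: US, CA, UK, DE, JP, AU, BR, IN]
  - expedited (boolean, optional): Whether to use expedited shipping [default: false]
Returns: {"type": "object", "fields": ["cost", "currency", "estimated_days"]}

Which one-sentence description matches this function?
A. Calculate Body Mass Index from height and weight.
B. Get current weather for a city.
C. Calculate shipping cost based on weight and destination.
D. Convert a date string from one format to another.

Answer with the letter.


Parameters weight_kg, destination, expedited and return ["cost", "currency", "estimated_days"] fit: Calculate shipping cost based on weight and destination.
C


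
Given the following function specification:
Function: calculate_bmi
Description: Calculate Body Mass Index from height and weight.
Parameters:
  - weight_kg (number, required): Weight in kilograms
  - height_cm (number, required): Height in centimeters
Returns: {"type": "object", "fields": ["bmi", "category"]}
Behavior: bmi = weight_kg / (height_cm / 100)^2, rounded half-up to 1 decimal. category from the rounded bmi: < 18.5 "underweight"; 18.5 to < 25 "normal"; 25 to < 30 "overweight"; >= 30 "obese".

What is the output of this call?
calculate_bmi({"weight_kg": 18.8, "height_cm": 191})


height_m = 191 / 100 = 1.91
bmi = 18.8 / 1.91^2 = 18.8 / 3.6481 = 5.153368 -> 5.2
5.2 < 18.5 -> underweight
Output:
{"bmi": 5.2, "category": "underweight"}


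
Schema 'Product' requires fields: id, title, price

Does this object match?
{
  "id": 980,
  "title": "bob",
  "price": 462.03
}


Checking required fields... All present.
Valid - all required fields present


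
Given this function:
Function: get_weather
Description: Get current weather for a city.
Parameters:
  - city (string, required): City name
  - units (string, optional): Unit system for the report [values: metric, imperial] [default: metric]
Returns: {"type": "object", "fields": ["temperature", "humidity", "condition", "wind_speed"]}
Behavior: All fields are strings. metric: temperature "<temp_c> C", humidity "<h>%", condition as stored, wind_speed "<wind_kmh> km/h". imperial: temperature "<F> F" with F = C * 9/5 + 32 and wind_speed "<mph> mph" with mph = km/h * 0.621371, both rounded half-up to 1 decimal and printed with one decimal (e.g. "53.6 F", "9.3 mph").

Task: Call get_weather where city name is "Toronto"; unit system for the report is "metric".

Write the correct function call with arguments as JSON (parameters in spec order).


Mapping each described value to its parameter name:
  'City name' -> city = "Toronto"
  'Unit system for the report' -> units = "metric"
get_weather({"city": "Toronto", "units": "metric"})


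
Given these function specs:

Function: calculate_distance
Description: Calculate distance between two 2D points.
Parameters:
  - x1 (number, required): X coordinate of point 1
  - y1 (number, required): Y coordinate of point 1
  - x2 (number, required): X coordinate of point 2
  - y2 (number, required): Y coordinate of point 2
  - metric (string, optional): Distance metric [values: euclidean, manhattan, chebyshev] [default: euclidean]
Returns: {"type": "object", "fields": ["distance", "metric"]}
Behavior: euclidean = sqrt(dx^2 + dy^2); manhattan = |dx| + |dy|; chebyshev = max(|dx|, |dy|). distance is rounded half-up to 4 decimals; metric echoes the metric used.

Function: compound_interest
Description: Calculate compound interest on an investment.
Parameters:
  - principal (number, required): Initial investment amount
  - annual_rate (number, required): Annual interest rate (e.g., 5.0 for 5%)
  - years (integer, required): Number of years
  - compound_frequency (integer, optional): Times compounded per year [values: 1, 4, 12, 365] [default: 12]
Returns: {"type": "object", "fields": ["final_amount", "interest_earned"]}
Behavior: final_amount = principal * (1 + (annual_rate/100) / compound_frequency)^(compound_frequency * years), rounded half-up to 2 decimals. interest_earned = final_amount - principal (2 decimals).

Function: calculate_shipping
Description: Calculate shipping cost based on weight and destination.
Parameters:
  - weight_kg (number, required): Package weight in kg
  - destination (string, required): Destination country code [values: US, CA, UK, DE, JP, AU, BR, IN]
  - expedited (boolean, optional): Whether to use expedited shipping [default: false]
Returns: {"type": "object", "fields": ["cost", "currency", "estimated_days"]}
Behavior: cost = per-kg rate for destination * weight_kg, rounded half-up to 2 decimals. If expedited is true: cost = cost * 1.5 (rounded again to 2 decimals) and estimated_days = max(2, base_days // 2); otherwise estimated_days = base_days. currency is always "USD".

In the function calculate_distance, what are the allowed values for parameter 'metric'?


The calculate_distance spec declares:
  - metric (string, optional): Distance metric [values: euclidean, manhattan, chebyshev] [default: euclidean]
Allowed values:
euclidean, manhattan, chebyshev


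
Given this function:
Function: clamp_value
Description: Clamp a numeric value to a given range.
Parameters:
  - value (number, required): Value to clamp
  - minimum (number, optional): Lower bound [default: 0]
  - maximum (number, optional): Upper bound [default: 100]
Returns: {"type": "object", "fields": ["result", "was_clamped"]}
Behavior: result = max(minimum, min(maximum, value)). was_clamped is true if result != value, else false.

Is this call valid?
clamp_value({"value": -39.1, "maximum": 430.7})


Checking all required parameters present and types match... All valid.
Valid


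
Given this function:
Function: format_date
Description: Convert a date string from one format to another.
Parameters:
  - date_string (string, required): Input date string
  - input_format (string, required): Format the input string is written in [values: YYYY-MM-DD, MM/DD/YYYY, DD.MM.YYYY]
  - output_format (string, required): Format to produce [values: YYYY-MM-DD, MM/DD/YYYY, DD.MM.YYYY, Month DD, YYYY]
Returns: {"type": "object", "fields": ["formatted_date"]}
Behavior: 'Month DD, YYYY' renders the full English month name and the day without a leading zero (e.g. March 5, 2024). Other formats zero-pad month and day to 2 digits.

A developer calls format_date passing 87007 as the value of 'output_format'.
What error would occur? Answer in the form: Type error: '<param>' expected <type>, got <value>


Spec: 'output_format' is declared as string; 87007 is an integer.
Type error: 'output_format' expected string, got 87007


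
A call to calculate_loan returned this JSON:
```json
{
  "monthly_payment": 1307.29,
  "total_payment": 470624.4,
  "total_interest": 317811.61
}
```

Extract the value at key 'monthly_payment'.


1307.29


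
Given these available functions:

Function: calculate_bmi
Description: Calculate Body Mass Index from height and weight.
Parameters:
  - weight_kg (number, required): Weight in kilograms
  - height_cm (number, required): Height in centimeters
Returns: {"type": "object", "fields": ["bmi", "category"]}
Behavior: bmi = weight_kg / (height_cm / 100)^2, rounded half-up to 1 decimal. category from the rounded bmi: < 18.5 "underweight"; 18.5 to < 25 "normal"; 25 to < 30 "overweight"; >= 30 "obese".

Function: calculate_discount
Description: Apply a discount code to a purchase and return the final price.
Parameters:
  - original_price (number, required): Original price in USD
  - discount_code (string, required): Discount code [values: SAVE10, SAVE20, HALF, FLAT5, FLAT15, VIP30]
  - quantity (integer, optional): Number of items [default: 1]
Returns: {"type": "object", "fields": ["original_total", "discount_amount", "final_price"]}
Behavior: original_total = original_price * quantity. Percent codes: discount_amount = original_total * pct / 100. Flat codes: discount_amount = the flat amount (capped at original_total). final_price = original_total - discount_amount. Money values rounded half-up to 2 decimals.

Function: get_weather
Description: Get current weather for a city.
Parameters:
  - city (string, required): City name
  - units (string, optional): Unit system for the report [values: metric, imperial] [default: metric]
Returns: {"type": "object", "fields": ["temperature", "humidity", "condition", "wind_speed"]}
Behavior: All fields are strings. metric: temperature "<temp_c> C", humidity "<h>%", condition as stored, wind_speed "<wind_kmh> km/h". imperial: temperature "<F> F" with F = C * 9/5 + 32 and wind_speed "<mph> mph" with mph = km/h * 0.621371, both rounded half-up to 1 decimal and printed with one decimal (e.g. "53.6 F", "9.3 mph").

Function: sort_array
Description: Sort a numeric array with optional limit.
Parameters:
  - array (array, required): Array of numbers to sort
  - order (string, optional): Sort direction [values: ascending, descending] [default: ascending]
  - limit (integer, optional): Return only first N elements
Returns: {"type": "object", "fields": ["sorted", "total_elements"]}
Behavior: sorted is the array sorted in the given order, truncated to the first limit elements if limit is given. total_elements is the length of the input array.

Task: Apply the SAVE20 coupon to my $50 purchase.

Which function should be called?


The task needs a function whose description is: Apply a discount code to a purchase and return the final price.
calculate_discount


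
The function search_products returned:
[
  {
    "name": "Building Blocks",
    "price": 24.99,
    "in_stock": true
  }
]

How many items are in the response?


Items: Building Blocks
1


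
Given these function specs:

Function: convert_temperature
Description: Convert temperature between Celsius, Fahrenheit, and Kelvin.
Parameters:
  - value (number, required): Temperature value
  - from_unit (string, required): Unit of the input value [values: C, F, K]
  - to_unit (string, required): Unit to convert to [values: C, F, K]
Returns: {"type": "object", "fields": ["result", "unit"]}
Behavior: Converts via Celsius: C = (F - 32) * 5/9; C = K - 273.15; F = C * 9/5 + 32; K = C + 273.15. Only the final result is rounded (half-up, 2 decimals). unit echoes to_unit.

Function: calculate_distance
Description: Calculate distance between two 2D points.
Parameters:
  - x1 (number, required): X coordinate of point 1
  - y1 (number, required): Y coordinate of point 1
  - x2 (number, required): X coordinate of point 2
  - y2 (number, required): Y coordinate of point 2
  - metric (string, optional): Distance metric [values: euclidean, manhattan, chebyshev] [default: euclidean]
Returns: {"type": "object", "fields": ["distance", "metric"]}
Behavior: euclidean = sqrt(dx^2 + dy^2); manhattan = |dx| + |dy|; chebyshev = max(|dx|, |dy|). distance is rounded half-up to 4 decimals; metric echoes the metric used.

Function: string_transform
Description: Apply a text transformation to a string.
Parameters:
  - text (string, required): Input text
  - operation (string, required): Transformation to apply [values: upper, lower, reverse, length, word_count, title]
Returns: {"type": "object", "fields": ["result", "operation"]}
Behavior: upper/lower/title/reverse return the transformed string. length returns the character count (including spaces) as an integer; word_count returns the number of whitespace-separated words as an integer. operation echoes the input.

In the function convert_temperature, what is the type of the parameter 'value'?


The convert_temperature spec declares:
  - value (number, required): Temperature value
Type:
number


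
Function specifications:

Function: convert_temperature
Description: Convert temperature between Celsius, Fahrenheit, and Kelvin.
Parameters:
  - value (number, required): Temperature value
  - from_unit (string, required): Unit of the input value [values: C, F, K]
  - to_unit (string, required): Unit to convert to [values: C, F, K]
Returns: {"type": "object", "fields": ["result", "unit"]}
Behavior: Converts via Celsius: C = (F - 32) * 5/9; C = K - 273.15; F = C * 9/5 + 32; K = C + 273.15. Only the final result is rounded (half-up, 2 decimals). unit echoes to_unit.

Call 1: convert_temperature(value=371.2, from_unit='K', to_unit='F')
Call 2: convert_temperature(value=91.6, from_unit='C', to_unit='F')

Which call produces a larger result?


Call 1:
  To C: 371.2 - 273.15 = 98.05
  To F: 98.05 * 9/5 + 32 = 208.49
  Round to 2 decimals: 208.49
  -> 208.49 F
Call 2:
  Input already in C: 91.6
  To F: 91.6 * 9/5 + 32 = 196.88
  Round to 2 decimals: 196.88
  -> 196.88 F
Call 1 (208.49 F)


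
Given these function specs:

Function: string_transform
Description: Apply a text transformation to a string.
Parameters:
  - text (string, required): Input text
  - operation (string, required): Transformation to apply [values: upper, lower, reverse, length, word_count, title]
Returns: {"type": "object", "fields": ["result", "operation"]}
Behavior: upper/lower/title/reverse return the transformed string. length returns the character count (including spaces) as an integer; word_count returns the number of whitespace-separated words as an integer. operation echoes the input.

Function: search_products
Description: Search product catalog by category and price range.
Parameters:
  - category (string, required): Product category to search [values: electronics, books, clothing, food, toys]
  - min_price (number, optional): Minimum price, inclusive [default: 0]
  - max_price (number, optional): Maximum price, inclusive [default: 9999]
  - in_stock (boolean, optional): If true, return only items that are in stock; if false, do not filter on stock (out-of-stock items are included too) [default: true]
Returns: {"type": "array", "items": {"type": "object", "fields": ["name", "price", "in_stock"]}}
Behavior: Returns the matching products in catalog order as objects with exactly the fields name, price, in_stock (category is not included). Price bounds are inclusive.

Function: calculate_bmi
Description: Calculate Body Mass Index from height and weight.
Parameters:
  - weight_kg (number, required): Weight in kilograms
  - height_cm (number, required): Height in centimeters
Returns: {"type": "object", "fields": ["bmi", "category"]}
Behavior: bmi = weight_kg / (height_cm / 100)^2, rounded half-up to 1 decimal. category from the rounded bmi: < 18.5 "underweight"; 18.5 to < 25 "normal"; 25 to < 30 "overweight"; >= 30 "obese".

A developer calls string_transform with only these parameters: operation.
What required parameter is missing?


Required parameters: text, operation
Provided: operation
Missing: text
text


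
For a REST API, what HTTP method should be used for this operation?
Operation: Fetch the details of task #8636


GET = read, POST = create, PUT = update/replace, DELETE = remove
This operation is a read.
GET


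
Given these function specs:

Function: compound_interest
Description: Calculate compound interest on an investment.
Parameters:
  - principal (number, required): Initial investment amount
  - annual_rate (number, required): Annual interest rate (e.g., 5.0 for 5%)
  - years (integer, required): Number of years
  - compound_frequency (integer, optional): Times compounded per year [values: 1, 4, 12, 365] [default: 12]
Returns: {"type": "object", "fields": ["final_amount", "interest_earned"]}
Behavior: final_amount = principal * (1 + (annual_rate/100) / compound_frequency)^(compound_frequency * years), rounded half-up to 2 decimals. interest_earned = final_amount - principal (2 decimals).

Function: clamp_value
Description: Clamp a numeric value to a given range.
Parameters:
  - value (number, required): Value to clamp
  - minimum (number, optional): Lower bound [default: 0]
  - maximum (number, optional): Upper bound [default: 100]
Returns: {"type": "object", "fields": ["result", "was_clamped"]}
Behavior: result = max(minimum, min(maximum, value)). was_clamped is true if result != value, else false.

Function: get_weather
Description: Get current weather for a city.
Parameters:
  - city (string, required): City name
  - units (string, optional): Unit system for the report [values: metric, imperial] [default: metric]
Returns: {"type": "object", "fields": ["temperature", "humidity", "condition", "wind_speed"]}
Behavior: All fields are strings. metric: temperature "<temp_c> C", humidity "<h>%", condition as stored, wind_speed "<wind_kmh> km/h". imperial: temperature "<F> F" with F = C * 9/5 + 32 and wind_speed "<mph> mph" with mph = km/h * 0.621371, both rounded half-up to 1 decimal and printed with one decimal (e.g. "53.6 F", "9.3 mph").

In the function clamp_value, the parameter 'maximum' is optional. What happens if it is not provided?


The clamp_value spec declares:
  - maximum (number, optional): Upper bound [default: 100]
It defaults to 100


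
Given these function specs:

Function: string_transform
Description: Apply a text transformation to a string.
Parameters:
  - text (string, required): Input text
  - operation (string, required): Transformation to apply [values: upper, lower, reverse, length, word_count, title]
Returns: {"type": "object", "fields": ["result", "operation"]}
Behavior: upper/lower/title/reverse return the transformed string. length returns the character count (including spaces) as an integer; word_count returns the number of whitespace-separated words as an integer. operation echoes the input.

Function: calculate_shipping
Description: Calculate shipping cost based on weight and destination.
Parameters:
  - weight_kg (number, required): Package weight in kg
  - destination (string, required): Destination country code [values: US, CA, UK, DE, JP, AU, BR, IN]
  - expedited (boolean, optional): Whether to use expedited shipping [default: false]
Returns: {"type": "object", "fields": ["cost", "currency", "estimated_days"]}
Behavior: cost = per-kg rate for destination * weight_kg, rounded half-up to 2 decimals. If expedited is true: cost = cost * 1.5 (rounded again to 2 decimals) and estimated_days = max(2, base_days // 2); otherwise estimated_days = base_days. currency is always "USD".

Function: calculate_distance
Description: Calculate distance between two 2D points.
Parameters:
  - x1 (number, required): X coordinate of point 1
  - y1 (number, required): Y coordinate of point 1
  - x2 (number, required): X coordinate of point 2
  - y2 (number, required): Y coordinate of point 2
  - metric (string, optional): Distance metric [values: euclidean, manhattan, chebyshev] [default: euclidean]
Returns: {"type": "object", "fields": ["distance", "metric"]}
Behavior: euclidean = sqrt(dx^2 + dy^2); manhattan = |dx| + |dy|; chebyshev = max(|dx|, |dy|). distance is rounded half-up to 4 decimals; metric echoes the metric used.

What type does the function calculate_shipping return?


The calculate_shipping spec declares Returns: {"type": "object", "fields": ["cost", "currency", "estimated_days"]}
Type:
object


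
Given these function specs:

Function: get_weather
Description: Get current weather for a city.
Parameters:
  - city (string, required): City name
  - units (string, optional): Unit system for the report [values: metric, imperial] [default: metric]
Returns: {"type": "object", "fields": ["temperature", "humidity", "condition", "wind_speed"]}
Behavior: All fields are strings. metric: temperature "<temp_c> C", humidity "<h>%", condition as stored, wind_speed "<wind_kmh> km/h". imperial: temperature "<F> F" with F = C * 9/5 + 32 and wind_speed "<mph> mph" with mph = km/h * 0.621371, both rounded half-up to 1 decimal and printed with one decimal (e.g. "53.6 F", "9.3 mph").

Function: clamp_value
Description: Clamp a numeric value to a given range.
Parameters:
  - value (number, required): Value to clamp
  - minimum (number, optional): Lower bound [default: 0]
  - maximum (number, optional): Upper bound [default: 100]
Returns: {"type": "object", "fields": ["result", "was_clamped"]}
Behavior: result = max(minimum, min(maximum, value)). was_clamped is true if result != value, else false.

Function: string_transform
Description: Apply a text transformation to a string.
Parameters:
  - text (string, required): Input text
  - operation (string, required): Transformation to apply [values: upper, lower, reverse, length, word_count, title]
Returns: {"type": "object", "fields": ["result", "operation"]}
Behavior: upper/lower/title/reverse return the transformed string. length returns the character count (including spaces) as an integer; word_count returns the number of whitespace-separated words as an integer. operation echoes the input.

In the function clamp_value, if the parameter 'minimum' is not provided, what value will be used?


The clamp_value spec declares:
  - minimum (number, optional): Lower bound [default: 0]
Default:
0


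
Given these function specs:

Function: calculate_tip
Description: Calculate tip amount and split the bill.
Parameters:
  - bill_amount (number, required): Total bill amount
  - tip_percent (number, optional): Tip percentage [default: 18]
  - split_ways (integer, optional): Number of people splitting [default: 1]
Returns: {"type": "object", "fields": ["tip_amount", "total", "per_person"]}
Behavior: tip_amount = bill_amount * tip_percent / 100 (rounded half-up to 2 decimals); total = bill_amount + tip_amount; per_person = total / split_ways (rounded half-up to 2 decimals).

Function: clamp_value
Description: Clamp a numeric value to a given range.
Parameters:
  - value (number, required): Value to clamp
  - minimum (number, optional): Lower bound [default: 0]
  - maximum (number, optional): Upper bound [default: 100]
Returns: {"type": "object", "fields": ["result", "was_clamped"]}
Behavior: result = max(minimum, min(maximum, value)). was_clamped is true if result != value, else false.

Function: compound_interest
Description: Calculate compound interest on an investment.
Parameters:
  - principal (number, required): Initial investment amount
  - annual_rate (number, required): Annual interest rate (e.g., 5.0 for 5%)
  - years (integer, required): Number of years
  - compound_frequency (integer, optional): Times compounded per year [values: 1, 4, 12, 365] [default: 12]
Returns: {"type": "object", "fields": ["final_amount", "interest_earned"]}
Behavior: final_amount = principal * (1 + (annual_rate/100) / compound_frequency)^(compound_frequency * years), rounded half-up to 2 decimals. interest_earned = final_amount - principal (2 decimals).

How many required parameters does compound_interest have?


Parameters of compound_interest: principal (required), annual_rate (required), years (required), compound_frequency (optional)
Required count:
3


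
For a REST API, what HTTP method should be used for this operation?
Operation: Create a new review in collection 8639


GET = read, POST = create, PUT = update/replace, DELETE = remove
This operation is a create.
POST


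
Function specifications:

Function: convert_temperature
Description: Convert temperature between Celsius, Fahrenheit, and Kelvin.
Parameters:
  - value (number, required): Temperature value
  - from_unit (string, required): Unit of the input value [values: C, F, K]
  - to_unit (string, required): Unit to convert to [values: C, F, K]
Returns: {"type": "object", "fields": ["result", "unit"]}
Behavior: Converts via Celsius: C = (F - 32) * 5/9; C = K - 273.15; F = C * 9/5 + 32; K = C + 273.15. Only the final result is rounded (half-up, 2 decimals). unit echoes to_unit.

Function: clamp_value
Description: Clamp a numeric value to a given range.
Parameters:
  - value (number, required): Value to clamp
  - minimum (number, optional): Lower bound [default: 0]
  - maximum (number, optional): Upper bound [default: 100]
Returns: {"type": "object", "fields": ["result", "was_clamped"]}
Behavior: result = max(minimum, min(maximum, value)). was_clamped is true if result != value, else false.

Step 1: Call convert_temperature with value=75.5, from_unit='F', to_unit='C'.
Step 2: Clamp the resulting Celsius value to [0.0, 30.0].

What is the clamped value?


Step 1: convert_temperature(value=75.5, from_unit=F, to_unit=C)
  To C: (75.5 - 32) * 5/9 = 24.166667
  Target is C: 24.166667
  Round to 2 decimals: 24.17
  -> result = 24.17 C
Step 2: clamp_value(value=24.17, minimum=0.0, maximum=30.0)
  result = max(0.0, min(30.0, 24.17)) = max(0.0, 24.17) = 24.17
  was_clamped = (24.17 != 24.17) = false
  -> result = 24.17
24.17


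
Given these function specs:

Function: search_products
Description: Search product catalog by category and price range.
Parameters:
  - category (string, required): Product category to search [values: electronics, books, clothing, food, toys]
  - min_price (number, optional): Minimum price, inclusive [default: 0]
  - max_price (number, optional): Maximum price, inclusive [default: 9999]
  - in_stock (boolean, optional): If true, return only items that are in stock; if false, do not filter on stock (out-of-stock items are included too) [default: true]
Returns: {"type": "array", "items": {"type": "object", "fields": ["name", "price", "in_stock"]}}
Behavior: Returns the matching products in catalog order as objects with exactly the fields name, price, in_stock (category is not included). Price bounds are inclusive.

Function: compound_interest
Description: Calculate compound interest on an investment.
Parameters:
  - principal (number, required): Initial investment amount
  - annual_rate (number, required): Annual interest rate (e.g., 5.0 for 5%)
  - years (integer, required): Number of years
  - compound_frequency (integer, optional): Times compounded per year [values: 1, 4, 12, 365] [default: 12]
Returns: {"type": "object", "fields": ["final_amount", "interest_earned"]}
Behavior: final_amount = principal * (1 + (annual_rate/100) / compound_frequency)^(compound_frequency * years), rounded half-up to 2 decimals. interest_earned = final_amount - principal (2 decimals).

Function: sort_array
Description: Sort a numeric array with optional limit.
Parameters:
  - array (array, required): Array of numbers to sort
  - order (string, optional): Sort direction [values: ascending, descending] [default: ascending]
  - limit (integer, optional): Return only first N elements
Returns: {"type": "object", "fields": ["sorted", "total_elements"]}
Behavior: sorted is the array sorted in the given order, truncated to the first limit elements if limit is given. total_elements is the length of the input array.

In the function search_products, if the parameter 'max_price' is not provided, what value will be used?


The search_products spec declares:
  - max_price (number, optional): Maximum price, inclusive [default: 9999]
Default:
9999


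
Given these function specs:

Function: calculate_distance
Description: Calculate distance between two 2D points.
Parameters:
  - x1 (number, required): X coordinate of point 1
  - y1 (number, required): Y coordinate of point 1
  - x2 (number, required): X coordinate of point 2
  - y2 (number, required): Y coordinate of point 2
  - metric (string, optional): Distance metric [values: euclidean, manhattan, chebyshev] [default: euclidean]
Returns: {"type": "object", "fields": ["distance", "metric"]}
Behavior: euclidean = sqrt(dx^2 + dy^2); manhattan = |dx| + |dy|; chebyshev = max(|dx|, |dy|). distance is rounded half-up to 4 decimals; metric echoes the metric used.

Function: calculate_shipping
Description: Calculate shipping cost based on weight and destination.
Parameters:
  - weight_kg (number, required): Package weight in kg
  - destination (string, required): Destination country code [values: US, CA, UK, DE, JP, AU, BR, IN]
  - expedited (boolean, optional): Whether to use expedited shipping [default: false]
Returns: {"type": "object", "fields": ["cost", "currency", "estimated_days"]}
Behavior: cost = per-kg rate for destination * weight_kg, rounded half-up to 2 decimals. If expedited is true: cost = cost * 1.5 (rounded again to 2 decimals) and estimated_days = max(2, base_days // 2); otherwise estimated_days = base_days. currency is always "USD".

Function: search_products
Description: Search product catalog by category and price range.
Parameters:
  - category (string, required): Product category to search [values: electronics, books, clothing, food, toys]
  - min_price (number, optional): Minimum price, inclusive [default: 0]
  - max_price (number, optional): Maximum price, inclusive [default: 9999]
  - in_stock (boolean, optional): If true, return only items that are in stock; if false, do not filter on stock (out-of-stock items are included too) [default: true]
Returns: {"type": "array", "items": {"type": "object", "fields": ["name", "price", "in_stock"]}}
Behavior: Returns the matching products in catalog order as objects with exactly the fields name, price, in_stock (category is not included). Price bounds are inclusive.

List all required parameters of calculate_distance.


Parameters of calculate_distance and their required/optional flag:
  x1: required
  y1: required
  x2: required
  y2: required
  metric: optional
x1, x2, y1, y2


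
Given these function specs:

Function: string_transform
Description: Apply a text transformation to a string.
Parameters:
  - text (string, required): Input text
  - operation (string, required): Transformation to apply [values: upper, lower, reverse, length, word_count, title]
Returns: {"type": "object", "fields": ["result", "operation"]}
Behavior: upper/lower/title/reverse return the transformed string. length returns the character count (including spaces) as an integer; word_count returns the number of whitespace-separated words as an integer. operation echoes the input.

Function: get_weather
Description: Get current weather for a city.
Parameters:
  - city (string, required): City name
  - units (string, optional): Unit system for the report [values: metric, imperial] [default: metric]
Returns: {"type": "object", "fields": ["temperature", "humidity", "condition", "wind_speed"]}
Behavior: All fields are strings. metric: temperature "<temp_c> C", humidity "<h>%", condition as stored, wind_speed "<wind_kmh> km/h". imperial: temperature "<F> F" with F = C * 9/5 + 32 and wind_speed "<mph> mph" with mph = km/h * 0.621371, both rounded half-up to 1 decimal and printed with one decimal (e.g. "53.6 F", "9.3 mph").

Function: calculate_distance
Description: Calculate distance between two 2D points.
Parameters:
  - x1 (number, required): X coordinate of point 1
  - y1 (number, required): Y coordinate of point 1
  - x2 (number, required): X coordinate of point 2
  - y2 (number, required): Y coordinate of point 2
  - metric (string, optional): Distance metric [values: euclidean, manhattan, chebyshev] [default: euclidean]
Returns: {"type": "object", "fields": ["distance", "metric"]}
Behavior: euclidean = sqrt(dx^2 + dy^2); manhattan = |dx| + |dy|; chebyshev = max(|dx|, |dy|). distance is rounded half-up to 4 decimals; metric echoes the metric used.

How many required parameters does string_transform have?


Parameters of string_transform: text (required), operation (required)
Required count:
2


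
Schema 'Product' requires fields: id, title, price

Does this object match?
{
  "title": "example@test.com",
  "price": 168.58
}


Checking required fields...
Missing: id
Invalid - missing required field 'id'


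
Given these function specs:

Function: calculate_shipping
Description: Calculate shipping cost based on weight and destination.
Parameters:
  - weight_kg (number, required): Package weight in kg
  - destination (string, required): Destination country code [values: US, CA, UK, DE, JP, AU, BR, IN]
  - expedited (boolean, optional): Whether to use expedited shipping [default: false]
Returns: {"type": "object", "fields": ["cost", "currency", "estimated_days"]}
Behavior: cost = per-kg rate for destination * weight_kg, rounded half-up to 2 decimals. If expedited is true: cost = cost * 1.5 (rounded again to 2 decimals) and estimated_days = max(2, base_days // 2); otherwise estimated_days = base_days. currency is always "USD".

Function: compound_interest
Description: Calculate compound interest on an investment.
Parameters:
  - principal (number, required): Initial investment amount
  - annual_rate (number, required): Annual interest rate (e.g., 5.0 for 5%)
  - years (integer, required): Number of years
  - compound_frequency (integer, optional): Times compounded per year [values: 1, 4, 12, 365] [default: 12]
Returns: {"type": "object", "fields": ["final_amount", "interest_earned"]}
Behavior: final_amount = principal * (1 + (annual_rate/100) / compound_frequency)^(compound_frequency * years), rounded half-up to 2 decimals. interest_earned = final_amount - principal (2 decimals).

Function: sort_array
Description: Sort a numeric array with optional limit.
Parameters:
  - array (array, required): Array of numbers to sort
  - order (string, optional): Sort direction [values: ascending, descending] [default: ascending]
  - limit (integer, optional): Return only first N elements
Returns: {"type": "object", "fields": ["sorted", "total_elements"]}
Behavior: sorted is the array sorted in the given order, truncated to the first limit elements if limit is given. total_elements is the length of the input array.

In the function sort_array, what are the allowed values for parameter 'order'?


The sort_array spec declares:
  - order (string, optional): Sort direction [values: ascending, descending] [default: ascending]
Allowed values:
ascending, descending


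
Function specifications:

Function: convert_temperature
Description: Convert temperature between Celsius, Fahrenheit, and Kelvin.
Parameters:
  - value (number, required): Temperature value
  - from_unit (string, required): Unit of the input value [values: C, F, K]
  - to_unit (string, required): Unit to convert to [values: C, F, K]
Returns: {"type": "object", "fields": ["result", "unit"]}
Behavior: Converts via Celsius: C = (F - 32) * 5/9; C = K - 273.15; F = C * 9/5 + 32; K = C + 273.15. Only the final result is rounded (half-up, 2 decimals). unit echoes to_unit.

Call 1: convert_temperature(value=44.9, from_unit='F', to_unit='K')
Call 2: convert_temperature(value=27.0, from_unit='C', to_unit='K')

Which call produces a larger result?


Call 1:
  To C: (44.9 - 32) * 5/9 = 7.166667
  To K: 7.166667 + 273.15 = 280.316667
  Round to 2 decimals: 280.32
  -> 280.32 K
Call 2:
  Input already in C: 27
  To K: 27 + 273.15 = 300.15
  Round to 2 decimals: 300.15
  -> 300.15 K
Call 2 (300.15 K)


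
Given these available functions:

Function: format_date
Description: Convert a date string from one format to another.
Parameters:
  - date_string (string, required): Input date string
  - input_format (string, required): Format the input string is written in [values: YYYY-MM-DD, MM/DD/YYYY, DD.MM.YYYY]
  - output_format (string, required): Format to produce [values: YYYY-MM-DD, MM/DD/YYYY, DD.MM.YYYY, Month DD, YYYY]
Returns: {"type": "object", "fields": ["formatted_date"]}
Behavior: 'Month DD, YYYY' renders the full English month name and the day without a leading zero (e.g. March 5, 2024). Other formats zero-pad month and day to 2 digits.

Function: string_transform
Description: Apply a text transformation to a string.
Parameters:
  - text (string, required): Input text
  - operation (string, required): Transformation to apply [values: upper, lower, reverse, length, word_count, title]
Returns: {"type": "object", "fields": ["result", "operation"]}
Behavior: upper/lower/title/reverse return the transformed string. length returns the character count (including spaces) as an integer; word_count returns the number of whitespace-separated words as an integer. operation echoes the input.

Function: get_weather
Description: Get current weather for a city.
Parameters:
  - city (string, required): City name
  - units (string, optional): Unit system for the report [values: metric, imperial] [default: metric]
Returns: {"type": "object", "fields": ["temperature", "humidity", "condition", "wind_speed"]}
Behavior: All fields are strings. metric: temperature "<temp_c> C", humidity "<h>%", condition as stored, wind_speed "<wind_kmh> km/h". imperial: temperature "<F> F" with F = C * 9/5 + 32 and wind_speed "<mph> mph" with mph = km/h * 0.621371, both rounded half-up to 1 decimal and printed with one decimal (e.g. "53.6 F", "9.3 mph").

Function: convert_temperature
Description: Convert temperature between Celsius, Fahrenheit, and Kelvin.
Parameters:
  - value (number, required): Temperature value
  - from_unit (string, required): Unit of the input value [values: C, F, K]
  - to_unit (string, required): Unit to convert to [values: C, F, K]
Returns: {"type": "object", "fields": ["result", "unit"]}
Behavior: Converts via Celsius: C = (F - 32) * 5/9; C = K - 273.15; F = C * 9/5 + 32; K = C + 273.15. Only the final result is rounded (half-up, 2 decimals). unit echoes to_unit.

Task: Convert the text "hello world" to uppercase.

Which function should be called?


The task needs a function whose description is: Apply a text transformation to a string.
string_transform
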